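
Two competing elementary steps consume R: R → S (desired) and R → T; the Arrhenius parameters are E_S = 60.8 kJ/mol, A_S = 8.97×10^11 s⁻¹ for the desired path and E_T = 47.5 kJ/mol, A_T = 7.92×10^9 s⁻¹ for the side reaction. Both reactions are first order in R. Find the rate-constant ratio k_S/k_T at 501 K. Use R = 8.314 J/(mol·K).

Since both paths have the same order in R, the concentration cancels and S_{S/T} = k_S/k_T = (A_S/A_T)·exp[(E_T−E_S)/(RT)].
(E_T−E_S)/(RT) = (47.5−60.8)×10³/(8.314×501) = -13300/4165 = -3.193.
k_S/k_T = (8.97×10^11/7.92×10^9)·exp(-3.193) = 113.3 × 0.04105 = 4.65.

4.65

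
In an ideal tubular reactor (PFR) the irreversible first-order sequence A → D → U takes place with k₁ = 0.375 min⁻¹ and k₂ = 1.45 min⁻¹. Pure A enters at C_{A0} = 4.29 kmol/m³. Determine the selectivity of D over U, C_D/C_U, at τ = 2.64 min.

0.241

Solving the coupled first-order balances gives C_D(τ) = [k₁/(k₂−k₁)]·C_{A0}·(e^(−k₁τ) − e^(−k₂τ)).
e^(−k₁τ) = e^(−0.375×2.64) = e^(−0.9900) = 0.3716; e^(−k₂τ) = e^(−3.828) = 0.02175.
C_D = 0.375×4.29/(1.45−0.375) × (0.3716−0.02175) = 1.497×0.3498 = 0.5235 kmol/m³.
C_A = C_{A0}e^(−k₁τ) = 1.594 kmol/m³, so C_U = C_{A0}−C_A−C_D = 2.172 kmol/m³; C_D/C_U = 0.241.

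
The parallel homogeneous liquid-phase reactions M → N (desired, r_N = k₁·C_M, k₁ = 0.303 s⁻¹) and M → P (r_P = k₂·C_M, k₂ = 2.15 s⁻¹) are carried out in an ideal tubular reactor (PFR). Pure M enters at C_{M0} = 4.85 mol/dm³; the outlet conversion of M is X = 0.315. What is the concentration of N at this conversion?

0.189 mol/dm³

C_M = C_{M0}(1−X) = 3.322 mol/dm³.
Both paths are first order in M, so the instantaneous fraction to N is constant: dC_N/d(−C_M) = k₁/(k₁+k₂) = 0.1235.
C_N = 0.1235·(C_{M0}−C_M) = 0.1235×1.528 = 0.189 mol/dm³.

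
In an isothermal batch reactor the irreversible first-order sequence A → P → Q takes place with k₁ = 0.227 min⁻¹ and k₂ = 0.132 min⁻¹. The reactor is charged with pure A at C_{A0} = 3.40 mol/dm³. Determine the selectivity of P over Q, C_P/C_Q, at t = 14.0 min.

0.406

The intermediate concentration in a first-order A→B→C sequence is C_P = k₁C_{A0}(e^(−k₁t) − e^(−k₂t))/(k₂−k₁).
e^(−k₁t) = e^(−0.227×14.0) = e^(−3.178) = 0.04167; e^(−k₂t) = e^(−1.848) = 0.1576.
C_P = 0.227×3.40/(0.132−0.227) × (0.04167−0.1576) = (-8.124)×(-0.1159) = 0.9415 mol/dm³.
C_A = C_{A0}e^(−k₁t) = 0.1417 mol/dm³, so C_Q = C_{A0}−C_A−C_P = 2.317 mol/dm³; C_P/C_Q = 0.406.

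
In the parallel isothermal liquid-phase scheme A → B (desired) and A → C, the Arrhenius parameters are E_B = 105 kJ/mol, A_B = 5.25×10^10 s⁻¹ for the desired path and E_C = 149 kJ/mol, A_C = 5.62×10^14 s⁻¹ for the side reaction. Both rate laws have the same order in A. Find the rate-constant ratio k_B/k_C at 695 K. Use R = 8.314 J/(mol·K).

Since both paths have the same order in A, the concentration cancels and S_{B/C} = k_B/k_C = (A_B/A_C)·exp[(E_C−E_B)/(RT)].
(E_C−E_B)/(RT) = (149−105)×10³/(8.314×695) = 44000/5778 = 7.615.
k_B/k_C = (5.25×10^10/5.62×10^14)·exp(7.615) = 9.342×10^-5 × 2028 = 0.189.
Since E_B < E_C, lowering the temperature improves selectivity toward B.

0.189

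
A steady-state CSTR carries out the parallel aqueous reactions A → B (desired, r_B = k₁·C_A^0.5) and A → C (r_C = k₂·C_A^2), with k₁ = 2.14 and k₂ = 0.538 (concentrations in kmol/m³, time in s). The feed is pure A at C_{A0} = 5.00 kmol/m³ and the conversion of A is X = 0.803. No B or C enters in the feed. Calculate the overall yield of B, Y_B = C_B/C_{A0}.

0.645

Exit C_A = C_{A0}(1−X) = 5.00×0.197 = 0.9850 kmol/m³.
A CSTR operates uniformly at the exit composition, giving r_B = 2.124 and r_C = 0.5220 (each k·C_A^n at C_A = 0.9850).
Fraction of consumed A going to B: r_B/(r_B+r_C) = 0.8027.
C_B = 0.8027·C_{A0}·X = 0.8027×5.00×0.803 = 3.22 kmol/m³; Y_B = C_B/C_{A0} = 0.645.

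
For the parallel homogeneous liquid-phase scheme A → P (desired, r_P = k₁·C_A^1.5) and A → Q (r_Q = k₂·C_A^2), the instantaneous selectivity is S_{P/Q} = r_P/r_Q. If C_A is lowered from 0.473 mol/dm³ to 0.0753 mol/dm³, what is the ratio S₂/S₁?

S_{P/Q} = (k₁/k₂)·C_A^-0.5, so S₂/S₁ = (C_{A,2}/C_{A,1})^-0.5.
= (0.0753/0.473)^(-0.5) = (0.1592)^(-0.5) = 2.51.
Selectivity toward P rises as C_A falls — low-concentration operation is favoured.

2.51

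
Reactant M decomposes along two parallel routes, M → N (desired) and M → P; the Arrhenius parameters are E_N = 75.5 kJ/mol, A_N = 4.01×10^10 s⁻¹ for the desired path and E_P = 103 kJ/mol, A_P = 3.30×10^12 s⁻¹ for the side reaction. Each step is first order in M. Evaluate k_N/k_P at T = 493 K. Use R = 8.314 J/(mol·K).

9.96

Since both paths have the same order in M, the concentration cancels and S_{N/P} = k_N/k_P = (A_N/A_P)·exp[(E_P−E_N)/(RT)].
(E_P−E_N)/(RT) = (103−75.5)×10³/(8.314×493) = 27500/4099 = 6.709.
k_N/k_P = (4.01×10^10/3.30×10^12)·exp(6.709) = 0.01215 × 820.0 = 9.96.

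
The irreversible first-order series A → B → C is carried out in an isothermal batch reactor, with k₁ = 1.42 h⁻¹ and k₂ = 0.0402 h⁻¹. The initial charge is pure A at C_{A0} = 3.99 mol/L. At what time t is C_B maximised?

2.58 h

For first-order series the maximum of C_B occurs at t_opt = ln(k₂/k₁)/(k₂−k₁).
= ln(0.0402/1.42)/(0.0402−1.42) = ln(0.02831)/-1.380 = -3.565/-1.380 = 2.58 h.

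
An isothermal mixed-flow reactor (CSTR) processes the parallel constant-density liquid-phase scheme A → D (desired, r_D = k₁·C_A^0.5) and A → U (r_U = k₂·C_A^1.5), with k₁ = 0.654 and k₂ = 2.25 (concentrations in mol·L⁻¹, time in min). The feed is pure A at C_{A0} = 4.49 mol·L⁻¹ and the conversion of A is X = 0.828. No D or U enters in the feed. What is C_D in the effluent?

1.02 mol·L⁻¹

Exit C_A = C_{A0}(1−X) = 4.49×0.172 = 0.7723 mol·L⁻¹.
Rates in a CSTR are evaluated at the outlet concentration: r_D = 0.654×0.7723^0.5 = 0.5747, r_U = 2.25×0.7723^1.5 = 1.527.
Fraction of consumed A going to D: r_D/(r_D+r_U) = 0.2735.
C_D = 0.2735·C_{A0}·X = 0.2735×4.49×0.828 = 1.02 mol·L⁻¹.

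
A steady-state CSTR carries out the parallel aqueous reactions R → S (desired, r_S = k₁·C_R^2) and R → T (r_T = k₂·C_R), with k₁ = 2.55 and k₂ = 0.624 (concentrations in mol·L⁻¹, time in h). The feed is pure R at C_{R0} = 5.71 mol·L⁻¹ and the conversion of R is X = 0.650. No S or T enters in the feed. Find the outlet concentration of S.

Exit C_R = C_{R0}(1−X) = 5.71×0.350 = 1.998 mol·L⁻¹.
A CSTR operates uniformly at the exit composition, giving r_S = 10.18 and r_T = 1.247 (each k·C_R^n at C_R = 1.998).
Fraction of consumed R going to S: r_S/(r_S+r_T) = 0.8909.
C_S = 0.8909·C_{R0}·X = 0.8909×5.71×0.650 = 3.31 mol·L⁻¹.

3.31 mol·L⁻¹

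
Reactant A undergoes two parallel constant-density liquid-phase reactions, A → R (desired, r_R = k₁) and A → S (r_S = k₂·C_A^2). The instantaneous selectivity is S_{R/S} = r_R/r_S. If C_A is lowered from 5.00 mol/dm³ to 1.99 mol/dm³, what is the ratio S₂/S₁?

S_{R/S} = (k₁/k₂)·C_A^-2, so S₂/S₁ = (C_{A,2}/C_{A,1})^-2.
= (1.99/5.00)^(-2) = (0.3980)^(-2) = 6.31.
Selectivity toward R rises as C_A falls — low-concentration operation is favoured.

6.31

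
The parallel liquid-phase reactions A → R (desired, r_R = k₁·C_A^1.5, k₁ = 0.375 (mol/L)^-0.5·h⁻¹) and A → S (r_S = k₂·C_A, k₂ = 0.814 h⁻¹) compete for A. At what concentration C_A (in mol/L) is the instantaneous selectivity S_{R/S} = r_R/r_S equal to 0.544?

1.39 mol/L

S_{R/S} = (k₁/k₂)·C_A^0.5 ⇒ C_A = (S·k₂/k₁)^(2).
= (0.544×0.814/0.375)^(2) = (1.181)^(2) = 1.39 mol/L.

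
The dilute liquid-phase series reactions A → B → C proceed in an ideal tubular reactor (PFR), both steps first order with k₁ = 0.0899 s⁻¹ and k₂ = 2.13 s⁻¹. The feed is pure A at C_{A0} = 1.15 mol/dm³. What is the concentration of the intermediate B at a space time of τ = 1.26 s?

0.0418 mol/dm³

For first-order series with pure A initially, C_B(τ) = k₁C_{A0}/(k₂−k₁)·(e^(−k₁τ) − e^(−k₂τ)).
e^(−k₁τ) = e^(−0.0899×1.26) = e^(−0.1133) = 0.8929; e^(−k₂τ) = e^(−2.684) = 0.06830.
C_B = 0.0899×1.15/(2.13−0.0899) × (0.8929−0.06830) = 0.05068×0.8246 = 0.04179 mol/dm³.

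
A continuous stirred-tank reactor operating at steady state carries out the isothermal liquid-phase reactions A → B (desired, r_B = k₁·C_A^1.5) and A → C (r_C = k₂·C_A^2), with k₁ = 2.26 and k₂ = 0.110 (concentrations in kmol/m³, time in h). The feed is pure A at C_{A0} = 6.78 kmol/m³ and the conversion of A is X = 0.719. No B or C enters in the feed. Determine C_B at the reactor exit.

Exit C_A = C_{A0}(1−X) = 6.78×0.281 = 1.905 kmol/m³.
A CSTR operates uniformly at the exit composition, giving r_B = 5.943 and r_C = 0.3993 (each k·C_A^n at C_A = 1.905).
Fraction of consumed A going to B: r_B/(r_B+r_C) = 0.9370.
C_B = 0.9370·C_{A0}·X = 0.9370×6.78×0.719 = 4.57 kmol/m³.

4.57 kmol/m³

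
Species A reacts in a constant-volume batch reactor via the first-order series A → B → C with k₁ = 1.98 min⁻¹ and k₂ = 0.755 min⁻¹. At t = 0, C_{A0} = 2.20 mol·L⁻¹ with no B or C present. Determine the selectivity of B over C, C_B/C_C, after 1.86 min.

The intermediate concentration in a first-order A→B→C sequence is C_B = k₁C_{A0}(e^(−k₁t) − e^(−k₂t))/(k₂−k₁).
e^(−k₁t) = e^(−1.98×1.86) = e^(−3.683) = 0.02515; e^(−k₂t) = e^(−1.404) = 0.2455.
C_B = 1.98×2.20/(0.755−1.98) × (0.02515−0.2455) = (-3.556)×(-0.2204) = 0.7837 mol·L⁻¹.
C_A = C_{A0}e^(−k₁t) = 0.05534 mol·L⁻¹, so C_C = C_{A0}−C_A−C_B = 1.361 mol·L⁻¹; C_B/C_C = 0.576.

0.576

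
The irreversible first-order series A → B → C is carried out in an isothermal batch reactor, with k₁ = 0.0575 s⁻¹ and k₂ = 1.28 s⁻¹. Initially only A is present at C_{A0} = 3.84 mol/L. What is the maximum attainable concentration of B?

0.149 mol/L

Evaluating C_B at t_opt = ln(k₂/k₁)/(k₂−k₁) gives C_{B,max}/C_{A0} = (k₁/k₂)^[k₂/(k₂−k₁)].
= (0.0575/1.28)^(1.28/(1.28−0.0575)) = (0.04492)^(1.047) = 0.03882.
C_{B,max} = 0.03882×3.84 = 0.149 mol/L.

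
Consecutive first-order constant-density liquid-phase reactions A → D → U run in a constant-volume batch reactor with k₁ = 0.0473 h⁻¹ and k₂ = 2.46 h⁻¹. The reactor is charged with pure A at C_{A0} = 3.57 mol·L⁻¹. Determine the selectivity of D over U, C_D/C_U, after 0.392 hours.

For first-order series with pure A initially, C_D(t) = k₁C_{A0}/(k₂−k₁)·(e^(−k₁t) − e^(−k₂t)).
e^(−k₁t) = e^(−0.0473×0.392) = e^(−0.01854) = 0.9816; e^(−k₂t) = e^(−0.9643) = 0.3812.
C_D = 0.0473×3.57/(2.46−0.0473) × (0.9816−0.3812) = 0.06999×0.6004 = 0.04202 mol·L⁻¹.
C_A = C_{A0}e^(−k₁t) = 3.504 mol·L⁻¹, so C_U = C_{A0}−C_A−C_D = 0.02356 mol·L⁻¹; C_D/C_U = 1.78.

1.78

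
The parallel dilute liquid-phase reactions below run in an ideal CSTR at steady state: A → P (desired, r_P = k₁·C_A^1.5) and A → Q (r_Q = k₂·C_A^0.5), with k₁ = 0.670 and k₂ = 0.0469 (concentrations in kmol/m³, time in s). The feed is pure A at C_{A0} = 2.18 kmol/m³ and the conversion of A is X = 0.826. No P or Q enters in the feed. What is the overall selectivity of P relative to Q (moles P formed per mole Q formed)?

Exit C_A = C_{A0}(1−X) = 2.18×0.174 = 0.3793 kmol/m³.
Rates in a CSTR are evaluated at the outlet concentration: r_P = 0.670×0.3793^1.5 = 0.1565, r_Q = 0.0469×0.3793^0.5 = 0.02889.
Overall selectivity = C_P/C_Q = r_Pτ/(r_Qτ) = r_P/r_Q = 5.42.

5.42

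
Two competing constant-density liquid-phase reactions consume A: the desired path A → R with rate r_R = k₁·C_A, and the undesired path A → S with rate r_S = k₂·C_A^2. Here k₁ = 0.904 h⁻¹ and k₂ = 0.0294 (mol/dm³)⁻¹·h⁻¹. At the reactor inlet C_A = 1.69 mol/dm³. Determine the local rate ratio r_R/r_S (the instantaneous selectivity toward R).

S_{R/S} = r_R/r_S = (k₁·C_A)/(k₂·C_A^2) = (k₁/k₂)·C_A⁻¹.
= (0.904×1.690) / (0.0294×1.690^2) = 1.528/0.08397 = 18.2.

18.2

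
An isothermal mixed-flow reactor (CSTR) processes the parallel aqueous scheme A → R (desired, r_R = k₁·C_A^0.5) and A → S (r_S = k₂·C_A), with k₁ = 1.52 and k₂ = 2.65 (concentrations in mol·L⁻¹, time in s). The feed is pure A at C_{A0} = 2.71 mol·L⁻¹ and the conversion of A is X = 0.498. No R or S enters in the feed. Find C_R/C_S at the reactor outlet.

0.492

Exit C_A = C_{A0}(1−X) = 2.71×0.502 = 1.360 mol·L⁻¹.
Rates in a CSTR are evaluated at the outlet concentration: r_R = 1.52×1.360^0.5 = 1.773, r_S = 2.65×1.360 = 3.605.
Overall selectivity = C_R/C_S = r_Rτ/(r_Sτ) = r_R/r_S = 0.492.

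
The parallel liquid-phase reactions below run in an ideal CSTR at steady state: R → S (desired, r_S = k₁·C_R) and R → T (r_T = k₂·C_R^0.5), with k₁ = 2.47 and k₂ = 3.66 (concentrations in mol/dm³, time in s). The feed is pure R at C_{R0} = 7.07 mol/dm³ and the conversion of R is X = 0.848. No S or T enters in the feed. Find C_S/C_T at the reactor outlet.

0.700

Exit C_R = C_{R0}(1−X) = 7.07×0.152 = 1.075 mol/dm³.
A CSTR operates uniformly at the exit composition, giving r_S = 2.654 and r_T = 3.794 (each k·C_R^n at C_R = 1.075).
Overall selectivity = C_S/C_T = r_Sτ/(r_Tτ) = r_S/r_T = 0.700.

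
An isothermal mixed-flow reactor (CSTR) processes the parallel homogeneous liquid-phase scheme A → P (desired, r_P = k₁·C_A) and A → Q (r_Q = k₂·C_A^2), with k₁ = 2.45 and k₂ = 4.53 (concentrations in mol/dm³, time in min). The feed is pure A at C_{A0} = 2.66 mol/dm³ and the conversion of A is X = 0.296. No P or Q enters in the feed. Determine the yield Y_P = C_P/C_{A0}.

0.0663

Exit C_A = C_{A0}(1−X) = 2.66×0.704 = 1.873 mol/dm³.
A CSTR operates uniformly at the exit composition, giving r_P = 4.588 and r_Q = 15.89 (each k·C_A^n at C_A = 1.873).
Fraction of consumed A going to P: r_P/(r_P+r_Q) = 0.2241.
C_P = 0.2241·C_{A0}·X = 0.2241×2.66×0.296 = 0.176 mol/dm³; Y_P = C_P/C_{A0} = 0.0663.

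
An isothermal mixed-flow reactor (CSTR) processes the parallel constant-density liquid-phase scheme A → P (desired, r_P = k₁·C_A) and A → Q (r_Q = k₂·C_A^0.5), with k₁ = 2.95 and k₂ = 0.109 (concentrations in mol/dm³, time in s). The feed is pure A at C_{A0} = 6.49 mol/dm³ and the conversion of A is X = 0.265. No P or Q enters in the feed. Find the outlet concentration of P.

1.69 mol/dm³

Exit C_A = C_{A0}(1−X) = 6.49×0.735 = 4.770 mol/dm³.
A CSTR operates uniformly at the exit composition, giving r_P = 14.07 and r_Q = 0.2381 (each k·C_A^n at C_A = 4.770).
Fraction of consumed A going to P: r_P/(r_P+r_Q) = 0.9834.
C_P = 0.9834·C_{A0}·X = 0.9834×6.49×0.265 = 1.69 mol/dm³.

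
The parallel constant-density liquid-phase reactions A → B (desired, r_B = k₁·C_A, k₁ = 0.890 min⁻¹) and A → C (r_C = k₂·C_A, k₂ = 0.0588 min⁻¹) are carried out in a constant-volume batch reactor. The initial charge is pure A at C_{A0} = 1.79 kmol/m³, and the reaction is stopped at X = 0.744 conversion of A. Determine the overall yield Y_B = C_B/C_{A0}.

0.698

C_A = C_{A0}(1−X) = 0.4582 kmol/m³.
Both paths are first order in A, so the instantaneous fraction to B is constant: dC_B/d(−C_A) = k₁/(k₁+k₂) = 0.9380.
C_B = 0.9380·(C_{A0}−C_A) = 0.9380×1.332 = 1.25 kmol/m³.
Y_B = C_B/C_{A0} = 1.249/1.79 = 0.698.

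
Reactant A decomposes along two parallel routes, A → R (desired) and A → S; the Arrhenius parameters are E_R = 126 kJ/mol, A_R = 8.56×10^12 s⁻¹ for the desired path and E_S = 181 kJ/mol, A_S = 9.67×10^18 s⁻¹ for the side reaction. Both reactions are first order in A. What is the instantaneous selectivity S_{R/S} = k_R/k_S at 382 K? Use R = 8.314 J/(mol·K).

29.4

Since both paths have the same order in A, the concentration cancels and S_{R/S} = k_R/k_S = (A_R/A_S)·exp[(E_S−E_R)/(RT)].
(E_S−E_R)/(RT) = (181−126)×10³/(8.314×382) = 55000/3176 = 17.32.
k_R/k_S = (8.56×10^12/9.67×10^18)·exp(17.32) = 8.852×10^-7 × 3.319×10^7 = 29.4.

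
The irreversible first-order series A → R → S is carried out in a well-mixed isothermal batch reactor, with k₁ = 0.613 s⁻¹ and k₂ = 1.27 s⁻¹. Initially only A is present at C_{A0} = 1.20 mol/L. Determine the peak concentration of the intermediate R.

Evaluating C_R at t_opt = ln(k₂/k₁)/(k₂−k₁) gives C_{R,max}/C_{A0} = (k₁/k₂)^[k₂/(k₂−k₁)].
= (0.613/1.27)^(1.27/(1.27−0.613)) = (0.4827)^(1.933) = 0.2446.
C_{R,max} = 0.2446×1.20 = 0.294 mol/L.

0.294 mol/L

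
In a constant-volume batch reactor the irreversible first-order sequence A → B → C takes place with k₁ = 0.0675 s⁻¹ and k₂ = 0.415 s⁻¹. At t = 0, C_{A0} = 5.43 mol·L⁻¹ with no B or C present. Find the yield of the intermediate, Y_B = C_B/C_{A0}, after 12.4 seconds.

0.0830

Solving the coupled first-order balances gives C_B(t) = [k₁/(k₂−k₁)]·C_{A0}·(e^(−k₁t) − e^(−k₂t)).
e^(−k₁t) = e^(−0.0675×12.4) = e^(−0.8370) = 0.4330; e^(−k₂t) = e^(−5.146) = 0.005823.
C_B = 0.0675×5.43/(0.415−0.0675) × (0.4330−0.005823) = 1.055×0.4272 = 0.4506 mol·L⁻¹.
Y_B = C_B/C_{A0} = 0.4506/5.43 = 0.0830.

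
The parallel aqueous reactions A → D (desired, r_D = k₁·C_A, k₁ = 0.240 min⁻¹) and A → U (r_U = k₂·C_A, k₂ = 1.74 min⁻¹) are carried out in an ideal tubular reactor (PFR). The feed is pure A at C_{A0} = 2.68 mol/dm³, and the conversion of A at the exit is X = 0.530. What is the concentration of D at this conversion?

0.172 mol/dm³

C_A = C_{A0}(1−X) = 1.260 mol/dm³.
Both paths are first order in A, so the instantaneous fraction to D is constant: dC_D/d(−C_A) = k₁/(k₁+k₂) = 0.1212.
C_D = 0.1212·(C_{A0}−C_A) = 0.1212×1.420 = 0.172 mol/dm³.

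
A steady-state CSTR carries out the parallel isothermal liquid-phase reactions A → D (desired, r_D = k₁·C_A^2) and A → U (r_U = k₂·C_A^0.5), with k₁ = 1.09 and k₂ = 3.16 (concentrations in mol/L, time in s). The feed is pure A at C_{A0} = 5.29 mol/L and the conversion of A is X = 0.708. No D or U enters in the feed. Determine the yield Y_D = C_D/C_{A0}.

0.282

Exit C_A = C_{A0}(1−X) = 5.29×0.292 = 1.545 mol/L.
In a CSTR the entire volume is at exit conditions, so r_D = 1.09×1.545^2 = 2.601 and r_U = 3.16×1.545^0.5 = 3.927.
Fraction of consumed A going to D: r_D/(r_D+r_U) = 0.3984.
C_D = 0.3984·C_{A0}·X = 0.3984×5.29×0.708 = 1.49 mol/L; Y_D = C_D/C_{A0} = 0.282.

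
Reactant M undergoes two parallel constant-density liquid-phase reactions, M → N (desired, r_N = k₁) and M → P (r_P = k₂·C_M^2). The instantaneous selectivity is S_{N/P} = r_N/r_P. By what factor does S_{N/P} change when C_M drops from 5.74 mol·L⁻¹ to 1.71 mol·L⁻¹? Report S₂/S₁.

11.3

S_{N/P} = (k₁/k₂)·C_M^-2, so S₂/S₁ = (C_{M,2}/C_{M,1})^-2.
= (1.71/5.74)^(-2) = (0.2979)^(-2) = 11.3.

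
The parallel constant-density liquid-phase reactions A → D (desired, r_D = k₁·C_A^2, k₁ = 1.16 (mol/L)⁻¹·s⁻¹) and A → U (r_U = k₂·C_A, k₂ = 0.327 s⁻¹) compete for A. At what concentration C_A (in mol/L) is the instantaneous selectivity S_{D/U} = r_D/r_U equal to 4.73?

1.33 mol/L

S_{D/U} = (k₁/k₂)·C_A ⇒ C_A = S·k₂/k₁.
= 4.73×0.327/1.16 = 1.33 mol/L.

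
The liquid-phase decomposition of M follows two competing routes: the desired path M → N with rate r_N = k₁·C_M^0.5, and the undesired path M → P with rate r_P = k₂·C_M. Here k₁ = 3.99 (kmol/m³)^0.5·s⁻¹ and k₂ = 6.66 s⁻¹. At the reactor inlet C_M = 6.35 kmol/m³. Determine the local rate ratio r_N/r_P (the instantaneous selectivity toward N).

S_{N/P} = r_N/r_P = (k₁·C_M^0.5)/(k₂·C_M) = (k₁/k₂)·C_M^-0.5.
= (3.99×6.350^0.5) / (6.66×6.350) = 10.05/42.29 = 0.238.

0.238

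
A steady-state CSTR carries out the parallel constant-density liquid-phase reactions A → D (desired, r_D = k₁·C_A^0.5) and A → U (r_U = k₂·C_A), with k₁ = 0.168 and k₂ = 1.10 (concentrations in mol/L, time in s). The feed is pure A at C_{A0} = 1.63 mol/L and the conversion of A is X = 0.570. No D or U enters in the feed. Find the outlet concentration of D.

0.143 mol/L

Exit C_A = C_{A0}(1−X) = 1.63×0.430 = 0.7009 mol/L.
A CSTR operates uniformly at the exit composition, giving r_D = 0.1406 and r_U = 0.7710 (each k·C_A^n at C_A = 0.7009).
Fraction of consumed A going to D: r_D/(r_D+r_U) = 0.1543.
C_D = 0.1543·C_{A0}·X = 0.1543×1.63×0.570 = 0.143 mol/L.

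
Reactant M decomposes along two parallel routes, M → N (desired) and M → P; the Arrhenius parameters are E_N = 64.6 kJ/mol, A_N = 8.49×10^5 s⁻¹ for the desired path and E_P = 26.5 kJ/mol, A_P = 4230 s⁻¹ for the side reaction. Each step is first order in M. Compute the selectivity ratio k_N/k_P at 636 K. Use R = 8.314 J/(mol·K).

Since both paths have the same order in M, the concentration cancels and S_{N/P} = k_N/k_P = (A_N/A_P)·exp[(E_P−E_N)/(RT)].
(E_P−E_N)/(RT) = (26.5−64.6)×10³/(8.314×636) = -38100/5288 = -7.205.
k_N/k_P = (8.49×10^5/4230)·exp(-7.205) = 200.7 × 7.426×10^-4 = 0.149.

0.149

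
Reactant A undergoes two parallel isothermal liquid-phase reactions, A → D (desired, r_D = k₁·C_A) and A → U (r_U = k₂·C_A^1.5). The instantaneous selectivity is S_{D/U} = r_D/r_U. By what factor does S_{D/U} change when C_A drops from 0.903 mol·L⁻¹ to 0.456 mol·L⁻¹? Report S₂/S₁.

S_{D/U} = (k₁/k₂)·C_A^-0.5, so S₂/S₁ = (C_{A,2}/C_{A,1})^-0.5.
= (0.456/0.903)^(-0.5) = (0.5050)^(-0.5) = 1.41.

1.41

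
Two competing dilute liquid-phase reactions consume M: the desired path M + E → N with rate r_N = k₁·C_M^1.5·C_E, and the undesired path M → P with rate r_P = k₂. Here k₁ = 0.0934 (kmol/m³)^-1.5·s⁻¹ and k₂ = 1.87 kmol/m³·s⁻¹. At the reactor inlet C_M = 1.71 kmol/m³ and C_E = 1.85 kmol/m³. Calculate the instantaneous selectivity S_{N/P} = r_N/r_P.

0.207

S_{N/P} = r_N/r_P = (k₁·C_M^1.5·C_E)/(k₂) = (k₁/k₂)·C_M^1.5·C_E.
= (0.0934×1.710^1.5×1.850) / (1.87) = 0.3864/1.870 = 0.207.
Since the desired path is higher order in M, keeping C_M high (PFR or concentrated feed) favours N.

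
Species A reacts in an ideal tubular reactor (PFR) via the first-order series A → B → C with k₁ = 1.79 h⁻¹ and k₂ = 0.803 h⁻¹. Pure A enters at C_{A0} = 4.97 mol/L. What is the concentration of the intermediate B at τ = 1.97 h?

For first-order series with pure A initially, C_B(τ) = k₁C_{A0}/(k₂−k₁)·(e^(−k₁τ) − e^(−k₂τ)).
e^(−k₁τ) = e^(−1.79×1.97) = e^(−3.526) = 0.02941; e^(−k₂τ) = e^(−1.582) = 0.2056.
C_B = 1.79×4.97/(0.803−1.79) × (0.02941−0.2056) = (-9.013)×(-0.1762) = 1.588 mol/L.

1.59 mol/L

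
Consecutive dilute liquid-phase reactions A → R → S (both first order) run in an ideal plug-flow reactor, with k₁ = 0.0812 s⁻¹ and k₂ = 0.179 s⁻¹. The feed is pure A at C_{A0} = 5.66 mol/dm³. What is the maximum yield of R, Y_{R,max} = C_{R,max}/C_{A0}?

Evaluating C_R at τ_opt = ln(k₂/k₁)/(k₂−k₁) gives C_{R,max}/C_{A0} = (k₁/k₂)^[k₂/(k₂−k₁)].
= (0.0812/0.179)^(0.179/(0.179−0.0812)) = (0.4536)^(1.830) = 0.2353.

0.235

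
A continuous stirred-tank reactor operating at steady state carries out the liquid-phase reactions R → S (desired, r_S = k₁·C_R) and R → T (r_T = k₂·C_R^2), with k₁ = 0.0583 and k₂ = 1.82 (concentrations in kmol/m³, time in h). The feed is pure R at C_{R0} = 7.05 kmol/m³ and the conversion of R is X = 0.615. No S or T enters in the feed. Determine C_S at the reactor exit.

0.0506 kmol/m³

Exit C_R = C_{R0}(1−X) = 7.05×0.385 = 2.714 kmol/m³.
Rates in a CSTR are evaluated at the outlet concentration: r_S = 0.0583×2.714 = 0.1582, r_T = 1.82×2.714^2 = 13.41.
Fraction of consumed R going to S: r_S/(r_S+r_T) = 0.01166.
C_S = 0.01166·C_{R0}·X = 0.01166×7.05×0.615 = 0.0506 kmol/m³.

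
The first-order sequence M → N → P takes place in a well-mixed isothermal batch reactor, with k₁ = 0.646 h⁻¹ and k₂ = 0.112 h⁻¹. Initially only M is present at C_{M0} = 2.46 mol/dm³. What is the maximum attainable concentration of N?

1.70 mol/dm³

At the optimum, C_{N,max}/C_{M0} = (k₁/k₂)^[k₂/(k₂−k₁)].
= (0.646/0.112)^(0.112/(0.112−0.646)) = (5.768)^(-0.2097) = 0.6924.
C_{N,max} = 0.6924×2.46 = 1.70 mol/dm³.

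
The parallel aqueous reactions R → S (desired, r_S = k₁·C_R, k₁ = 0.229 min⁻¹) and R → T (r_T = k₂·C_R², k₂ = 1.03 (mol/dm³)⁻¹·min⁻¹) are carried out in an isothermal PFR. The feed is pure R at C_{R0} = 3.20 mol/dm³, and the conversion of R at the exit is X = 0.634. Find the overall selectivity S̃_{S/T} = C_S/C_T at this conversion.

0.109

C_R = C_{R0}(1−X) = 1.171 mol/dm³.
Along a PFR/batch, dC_S/dC_R = −r_S/(r_S+r_T) = −k₁/(k₁+k₂·C_R).
Integrating from C_{R0} to C_R: C_S = (0.229/1.03)·ln[(0.229+1.03·3.20)/(0.229+1.03·1.17)] = 0.2223·ln(3.525/1.435) = 0.1998 mol/dm³.
C_T = (C_{R0}−C_R)−C_S = 1.829 mol/dm³; S̃_{S/T} = 0.1998/1.829 = 0.109.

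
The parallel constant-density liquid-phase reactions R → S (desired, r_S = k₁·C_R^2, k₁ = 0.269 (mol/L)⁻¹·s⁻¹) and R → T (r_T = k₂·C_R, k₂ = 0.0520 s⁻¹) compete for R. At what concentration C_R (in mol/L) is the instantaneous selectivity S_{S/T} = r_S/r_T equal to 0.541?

0.105 mol/L

S_{S/T} = (k₁/k₂)·C_R ⇒ C_R = S·k₂/k₁.
= 0.541×0.0520/0.269 = 0.105 mol/L.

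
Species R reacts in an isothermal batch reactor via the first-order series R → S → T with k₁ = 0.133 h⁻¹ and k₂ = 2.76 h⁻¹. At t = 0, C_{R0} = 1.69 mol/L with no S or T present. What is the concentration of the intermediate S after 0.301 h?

0.0449 mol/L

For first-order series with pure R initially, C_S(t) = k₁C_{R0}/(k₂−k₁)·(e^(−k₁t) − e^(−k₂t)).
e^(−k₁t) = e^(−0.133×0.301) = e^(−0.04003) = 0.9608; e^(−k₂t) = e^(−0.8308) = 0.4357.
C_S = 0.133×1.69/(2.76−0.133) × (0.9608−0.4357) = 0.08556×0.5250 = 0.04492 mol/L.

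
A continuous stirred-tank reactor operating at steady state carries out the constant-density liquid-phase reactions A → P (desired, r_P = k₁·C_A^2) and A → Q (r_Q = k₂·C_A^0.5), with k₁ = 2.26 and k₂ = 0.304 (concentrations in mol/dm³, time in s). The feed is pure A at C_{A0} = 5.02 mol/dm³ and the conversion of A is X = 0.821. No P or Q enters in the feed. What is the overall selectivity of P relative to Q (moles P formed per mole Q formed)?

Exit C_A = C_{A0}(1−X) = 5.02×0.179 = 0.8986 mol/dm³.
A CSTR operates uniformly at the exit composition, giving r_P = 1.825 and r_Q = 0.2882 (each k·C_A^n at C_A = 0.8986).
Overall selectivity = C_P/C_Q = r_Pτ/(r_Qτ) = r_P/r_Q = 6.33.

6.33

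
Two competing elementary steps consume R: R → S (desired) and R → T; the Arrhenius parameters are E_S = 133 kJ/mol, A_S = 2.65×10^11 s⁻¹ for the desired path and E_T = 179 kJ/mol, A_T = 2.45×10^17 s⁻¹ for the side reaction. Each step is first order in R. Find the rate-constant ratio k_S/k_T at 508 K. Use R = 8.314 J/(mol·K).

Since both paths have the same order in R, the concentration cancels and S_{S/T} = k_S/k_T = (A_S/A_T)·exp[(E_T−E_S)/(RT)].
(E_T−E_S)/(RT) = (179−133)×10³/(8.314×508) = 46000/4224 = 10.89.
k_S/k_T = (2.65×10^11/2.45×10^17)·exp(10.89) = 1.082×10^-6 × 53713 = 0.0581.

0.0581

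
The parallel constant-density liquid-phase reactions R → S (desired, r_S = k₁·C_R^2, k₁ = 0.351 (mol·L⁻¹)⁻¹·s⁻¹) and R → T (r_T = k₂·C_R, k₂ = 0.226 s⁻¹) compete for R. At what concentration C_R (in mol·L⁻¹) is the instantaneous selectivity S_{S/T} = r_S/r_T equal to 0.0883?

S_{S/T} = (k₁/k₂)·C_R ⇒ C_R = S·k₂/k₁.
= 0.0883×0.226/0.351 = 0.0569 mol·L⁻¹.

0.0569 mol·L⁻¹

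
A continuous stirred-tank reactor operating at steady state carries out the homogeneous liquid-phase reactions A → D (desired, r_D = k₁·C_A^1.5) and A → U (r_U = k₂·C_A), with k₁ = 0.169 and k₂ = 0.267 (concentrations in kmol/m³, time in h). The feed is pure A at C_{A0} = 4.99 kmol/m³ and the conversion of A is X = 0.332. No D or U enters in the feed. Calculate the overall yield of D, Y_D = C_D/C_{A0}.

Exit C_A = C_{A0}(1−X) = 4.99×0.668 = 3.333 kmol/m³.
Rates in a CSTR are evaluated at the outlet concentration: r_D = 0.169×3.333^1.5 = 1.028, r_U = 0.267×3.333 = 0.8900.
Fraction of consumed A going to D: r_D/(r_D+r_U) = 0.5361.
C_D = 0.5361·C_{A0}·X = 0.5361×4.99×0.332 = 0.888 kmol/m³; Y_D = C_D/C_{A0} = 0.178.

0.178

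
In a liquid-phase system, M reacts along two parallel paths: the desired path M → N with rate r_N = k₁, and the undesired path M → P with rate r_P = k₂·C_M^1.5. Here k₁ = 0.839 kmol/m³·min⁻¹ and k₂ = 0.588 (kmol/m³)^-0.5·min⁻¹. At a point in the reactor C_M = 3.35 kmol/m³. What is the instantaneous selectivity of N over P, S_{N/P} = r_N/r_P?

0.233

S_{N/P} = r_N/r_P = (k₁)/(k₂·C_M^1.5) = (k₁/k₂)·C_M^-1.5.
= (0.839) / (0.588×3.350^1.5) = 0.8390/3.605 = 0.233.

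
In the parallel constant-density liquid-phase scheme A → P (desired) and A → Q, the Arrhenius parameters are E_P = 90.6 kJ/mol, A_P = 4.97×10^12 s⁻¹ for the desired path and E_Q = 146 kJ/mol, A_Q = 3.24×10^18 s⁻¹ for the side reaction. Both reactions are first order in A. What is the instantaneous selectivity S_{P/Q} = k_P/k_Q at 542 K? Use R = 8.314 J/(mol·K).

Since both paths have the same order in A, the concentration cancels and S_{P/Q} = k_P/k_Q = (A_P/A_Q)·exp[(E_Q−E_P)/(RT)].
(E_Q−E_P)/(RT) = (146−90.6)×10³/(8.314×542) = 55400/4506 = 12.29.
k_P/k_Q = (4.97×10^12/3.24×10^18)·exp(12.29) = 1.534×10^-6 × 2.184×10^5 = 0.335.
Since E_P < E_Q, lowering the temperature improves selectivity toward P.

0.335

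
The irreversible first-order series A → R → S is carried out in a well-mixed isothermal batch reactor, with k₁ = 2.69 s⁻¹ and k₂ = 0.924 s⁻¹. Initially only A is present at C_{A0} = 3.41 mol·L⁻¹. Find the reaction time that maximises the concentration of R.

For first-order series the maximum of C_R occurs at t_opt = ln(k₂/k₁)/(k₂−k₁).
= ln(0.924/2.69)/(0.924−2.69) = ln(0.3435)/-1.766 = -1.069/-1.766 = 0.605 s.

0.605 s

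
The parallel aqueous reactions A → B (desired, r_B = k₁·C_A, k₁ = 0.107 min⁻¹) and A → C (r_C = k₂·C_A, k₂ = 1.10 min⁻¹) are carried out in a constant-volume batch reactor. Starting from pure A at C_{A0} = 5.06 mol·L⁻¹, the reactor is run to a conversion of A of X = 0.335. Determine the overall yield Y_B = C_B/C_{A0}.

C_A = C_{A0}(1−X) = 3.365 mol·L⁻¹.
Both paths are first order in A, so the instantaneous fraction to B is constant: dC_B/d(−C_A) = k₁/(k₁+k₂) = 0.08865.
C_B = 0.08865·(C_{A0}−C_A) = 0.08865×1.695 = 0.150 mol·L⁻¹.
Y_B = C_B/C_{A0} = 0.1503/5.06 = 0.0297.

0.0297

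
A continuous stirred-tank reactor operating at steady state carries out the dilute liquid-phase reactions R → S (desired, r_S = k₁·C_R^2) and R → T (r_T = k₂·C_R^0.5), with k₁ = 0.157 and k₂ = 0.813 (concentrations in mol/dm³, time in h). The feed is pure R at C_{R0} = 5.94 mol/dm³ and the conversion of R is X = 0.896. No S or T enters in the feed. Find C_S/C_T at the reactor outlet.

0.0938

Exit C_R = C_{R0}(1−X) = 5.94×0.104 = 0.6178 mol/dm³.
Rates in a CSTR are evaluated at the outlet concentration: r_S = 0.157×0.6178^2 = 0.05992, r_T = 0.813×0.6178^0.5 = 0.6390.
Overall selectivity = C_S/C_T = r_Sτ/(r_Tτ) = r_S/r_T = 0.0938.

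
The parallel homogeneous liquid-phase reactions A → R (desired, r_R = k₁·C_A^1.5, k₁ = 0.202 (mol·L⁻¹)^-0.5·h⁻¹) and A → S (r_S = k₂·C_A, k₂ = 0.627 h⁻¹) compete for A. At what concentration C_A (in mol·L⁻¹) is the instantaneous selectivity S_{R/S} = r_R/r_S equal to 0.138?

S_{R/S} = (k₁/k₂)·C_A^0.5 ⇒ C_A = (S·k₂/k₁)^(2).
= (0.138×0.627/0.202)^(2) = (0.4283)^(2) = 0.183 mol·L⁻¹.

0.183 mol·L⁻¹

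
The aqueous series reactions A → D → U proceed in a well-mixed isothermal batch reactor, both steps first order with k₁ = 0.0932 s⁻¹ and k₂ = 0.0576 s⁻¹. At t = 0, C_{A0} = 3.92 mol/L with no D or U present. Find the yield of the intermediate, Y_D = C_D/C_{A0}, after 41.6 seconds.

0.184

The intermediate concentration in a first-order A→B→C sequence is C_D = k₁C_{A0}(e^(−k₁t) − e^(−k₂t))/(k₂−k₁).
e^(−k₁t) = e^(−0.0932×41.6) = e^(−3.877) = 0.02071; e^(−k₂t) = e^(−2.396) = 0.09107.
C_D = 0.0932×3.92/(0.0576−0.0932) × (0.02071−0.09107) = (-10.26)×(-0.07036) = 0.7220 mol/L.
Y_D = C_D/C_{A0} = 0.7220/3.92 = 0.184.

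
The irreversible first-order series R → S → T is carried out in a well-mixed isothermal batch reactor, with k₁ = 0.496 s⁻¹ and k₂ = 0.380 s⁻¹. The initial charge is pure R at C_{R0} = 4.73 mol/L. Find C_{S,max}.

1.98 mol/L

At the optimum, C_{S,max}/C_{R0} = (k₁/k₂)^[k₂/(k₂−k₁)].
= (0.496/0.380)^(0.380/(0.380−0.496)) = (1.305)^(-3.276) = 0.4178.
C_{S,max} = 0.4178×4.73 = 1.98 mol/L.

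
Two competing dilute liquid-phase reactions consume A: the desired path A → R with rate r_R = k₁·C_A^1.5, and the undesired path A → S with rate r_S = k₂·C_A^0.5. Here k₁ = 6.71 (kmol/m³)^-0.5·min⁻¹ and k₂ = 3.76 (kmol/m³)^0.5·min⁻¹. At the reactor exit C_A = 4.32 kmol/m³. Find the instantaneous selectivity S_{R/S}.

7.71

S_{R/S} = r_R/r_S = (k₁·C_A^1.5)/(k₂·C_A^0.5) = (k₁/k₂)·C_A.
= (6.71×4.320^1.5) / (3.76×4.320^0.5) = 60.25/7.815 = 7.71.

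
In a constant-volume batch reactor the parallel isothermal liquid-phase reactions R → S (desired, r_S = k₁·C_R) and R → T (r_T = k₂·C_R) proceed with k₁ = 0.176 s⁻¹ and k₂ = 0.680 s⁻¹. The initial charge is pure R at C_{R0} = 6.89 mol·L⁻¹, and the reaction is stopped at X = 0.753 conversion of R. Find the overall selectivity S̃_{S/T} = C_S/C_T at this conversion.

0.259

C_R = C_{R0}(1−X) = 1.702 mol·L⁻¹.
Both paths are first order in R, so the instantaneous fraction to S is constant: dC_S/d(−C_R) = k₁/(k₁+k₂) = 0.2056.
C_S = 0.2056·(C_{R0}−C_R) = 0.2056×5.188 = 1.07 mol·L⁻¹.
C_T = (C_{R0}−C_R)−C_S = 4.121 mol·L⁻¹; S̃_{S/T} = 1.067/4.121 = 0.259.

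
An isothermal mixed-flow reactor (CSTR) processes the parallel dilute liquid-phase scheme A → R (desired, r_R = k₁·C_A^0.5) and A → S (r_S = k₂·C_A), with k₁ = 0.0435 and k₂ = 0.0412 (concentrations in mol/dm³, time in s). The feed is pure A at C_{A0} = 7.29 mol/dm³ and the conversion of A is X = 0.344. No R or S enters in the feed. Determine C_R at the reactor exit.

Exit C_A = C_{A0}(1−X) = 7.29×0.656 = 4.782 mol/dm³.
Rates in a CSTR are evaluated at the outlet concentration: r_R = 0.0435×4.782^0.5 = 0.09513, r_S = 0.0412×4.782 = 0.1970.
Fraction of consumed A going to R: r_R/(r_R+r_S) = 0.3256.
C_R = 0.3256·C_{A0}·X = 0.3256×7.29×0.344 = 0.817 mol/dm³.

0.817 mol/dm³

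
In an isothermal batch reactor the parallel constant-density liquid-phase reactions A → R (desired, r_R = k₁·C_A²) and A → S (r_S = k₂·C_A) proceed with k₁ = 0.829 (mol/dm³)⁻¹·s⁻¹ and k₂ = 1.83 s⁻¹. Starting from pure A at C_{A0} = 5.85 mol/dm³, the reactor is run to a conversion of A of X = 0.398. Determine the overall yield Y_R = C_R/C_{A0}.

0.269

C_A = C_{A0}(1−X) = 3.522 mol/dm³.
Along a PFR/batch, dC_S/dC_A = −r_S/(r_R+r_S) = −k₂/(k₂+k₁·C_A).
Integrating from C_{A0} to C_A: C_S = (1.83/0.829)·ln[(1.83+0.829·5.85)/(1.83+0.829·3.52)] = 2.207·ln(6.680/4.749) = 0.7528 mol/dm³.
Then C_R = (C_{A0}−C_A) − C_S = 2.328 − 0.7528 = 1.575 mol/dm³.
Y_R = C_R/C_{A0} = 1.575/5.85 = 0.269.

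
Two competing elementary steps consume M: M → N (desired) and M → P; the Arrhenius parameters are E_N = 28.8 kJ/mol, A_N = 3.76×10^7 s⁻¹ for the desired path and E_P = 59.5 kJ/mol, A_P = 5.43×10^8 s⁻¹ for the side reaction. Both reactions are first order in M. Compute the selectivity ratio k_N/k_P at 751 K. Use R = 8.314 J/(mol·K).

Since both paths have the same order in M, the concentration cancels and S_{N/P} = k_N/k_P = (A_N/A_P)·exp[(E_P−E_N)/(RT)].
(E_P−E_N)/(RT) = (59.5−28.8)×10³/(8.314×751) = 30700/6244 = 4.917.
k_N/k_P = (3.76×10^7/5.43×10^8)·exp(4.917) = 0.06924 × 136.6 = 9.46.
Since E_N < E_P, lowering the temperature improves selectivity toward N.

9.46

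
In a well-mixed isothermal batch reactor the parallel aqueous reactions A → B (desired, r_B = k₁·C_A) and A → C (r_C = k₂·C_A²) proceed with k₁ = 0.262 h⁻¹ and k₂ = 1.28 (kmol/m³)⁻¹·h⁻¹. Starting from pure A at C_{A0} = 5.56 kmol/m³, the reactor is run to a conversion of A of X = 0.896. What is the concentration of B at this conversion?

C_A = C_{A0}(1−X) = 0.5782 kmol/m³.
Along a PFR/batch, dC_B/dC_A = −r_B/(r_B+r_C) = −k₁/(k₁+k₂·C_A).
Integrating from C_{A0} to C_A: C_B = (0.262/1.28)·ln[(0.262+1.28·5.56)/(0.262+1.28·0.578)] = 0.2047·ln(7.379/1.002) = 0.4087 kmol/m³.

0.409 kmol/m³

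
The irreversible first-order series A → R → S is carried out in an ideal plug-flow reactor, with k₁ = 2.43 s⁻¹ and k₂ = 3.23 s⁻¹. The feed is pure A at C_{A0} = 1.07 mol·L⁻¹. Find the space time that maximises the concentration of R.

The intermediate peaks when r₁ = r₂, i.e. k₁e^(−k₁τ) = k₂e^(−k₂τ), giving τ_opt = ln(k₂/k₁)/(k₂−k₁).
= ln(3.23/2.43)/(3.23−2.43) = ln(1.329)/0.8000 = 0.2846/0.8000 = 0.356 s.

0.356 s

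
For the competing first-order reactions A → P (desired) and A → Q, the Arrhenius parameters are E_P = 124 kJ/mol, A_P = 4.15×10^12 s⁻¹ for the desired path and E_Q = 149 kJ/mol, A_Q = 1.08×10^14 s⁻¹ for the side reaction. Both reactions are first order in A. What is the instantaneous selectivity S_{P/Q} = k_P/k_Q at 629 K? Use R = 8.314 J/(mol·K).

4.58

Since both paths have the same order in A, the concentration cancels and S_{P/Q} = k_P/k_Q = (A_P/A_Q)·exp[(E_Q−E_P)/(RT)].
(E_Q−E_P)/(RT) = (149−124)×10³/(8.314×629) = 25000/5230 = 4.781.
k_P/k_Q = (4.15×10^12/1.08×10^14)·exp(4.781) = 0.03843 × 119.2 = 4.58.
Since E_P < E_Q, lowering the temperature improves selectivity toward P.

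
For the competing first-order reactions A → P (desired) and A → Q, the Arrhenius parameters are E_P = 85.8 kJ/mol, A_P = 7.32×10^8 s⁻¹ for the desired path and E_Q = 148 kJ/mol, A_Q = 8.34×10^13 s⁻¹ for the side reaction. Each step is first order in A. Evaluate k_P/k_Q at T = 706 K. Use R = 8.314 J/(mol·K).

With equal orders, S_{P/Q} = k_P/k_Q = (A_P/A_Q)·exp[(E_Q−E_P)/(RT)].
(E_Q−E_P)/(RT) = (148−85.8)×10³/(8.314×706) = 62200/5870 = 10.60.
k_P/k_Q = (7.32×10^8/8.34×10^13)·exp(10.60) = 8.777×10^-6 × 40008 = 0.351.

0.351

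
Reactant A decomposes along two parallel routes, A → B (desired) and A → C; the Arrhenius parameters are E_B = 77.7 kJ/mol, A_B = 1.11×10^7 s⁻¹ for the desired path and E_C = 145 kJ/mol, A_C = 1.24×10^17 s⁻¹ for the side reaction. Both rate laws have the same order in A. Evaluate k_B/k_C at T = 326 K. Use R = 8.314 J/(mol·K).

5.44

With equal orders, S_{B/C} = k_B/k_C = (A_B/A_C)·exp[(E_C−E_B)/(RT)].
(E_C−E_B)/(RT) = (145−77.7)×10³/(8.314×326) = 67300/2710 = 24.83.
k_B/k_C = (1.11×10^7/1.24×10^17)·exp(24.83) = 8.952×10^-11 × 6.079×10^10 = 5.44.
Since E_B < E_C, lowering the temperature improves selectivity toward B.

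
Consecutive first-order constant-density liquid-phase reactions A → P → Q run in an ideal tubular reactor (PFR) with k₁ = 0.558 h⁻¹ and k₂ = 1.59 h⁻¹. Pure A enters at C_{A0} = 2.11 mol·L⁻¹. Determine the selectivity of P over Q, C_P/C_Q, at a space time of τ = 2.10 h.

For first-order series with pure A initially, C_P(τ) = k₁C_{A0}/(k₂−k₁)·(e^(−k₁τ) − e^(−k₂τ)).
e^(−k₁τ) = e^(−0.558×2.10) = e^(−1.172) = 0.3098; e^(−k₂τ) = e^(−3.339) = 0.03547.
C_P = 0.558×2.11/(1.59−0.558) × (0.3098−0.03547) = 1.141×0.2743 = 0.3130 mol·L⁻¹.
C_A = C_{A0}e^(−k₁τ) = 0.6537 mol·L⁻¹, so C_Q = C_{A0}−C_A−C_P = 1.143 mol·L⁻¹; C_P/C_Q = 0.274.

0.274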